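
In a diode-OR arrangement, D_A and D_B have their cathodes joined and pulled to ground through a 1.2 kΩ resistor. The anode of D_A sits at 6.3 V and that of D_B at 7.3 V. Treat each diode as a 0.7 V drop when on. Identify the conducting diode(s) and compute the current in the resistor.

Assume both conduct. Then node N would need to be at both 6.3−0.7 = 5.6 V and 7.3−0.7 = 6.6 V, which is impossible.
Assume only D_B conducts: V_N = 7.3 − 0.7 = 6.6 V, so I_R = 6.6/1.2 = 5.5 mA.
Check D_A: its anode-to-cathode voltage is 6.3 − 6.6 = -0.3 V < 0.7 V, so it is off. The assumption is consistent.

Only D_B conducts; I_R ≈ 5.5 mA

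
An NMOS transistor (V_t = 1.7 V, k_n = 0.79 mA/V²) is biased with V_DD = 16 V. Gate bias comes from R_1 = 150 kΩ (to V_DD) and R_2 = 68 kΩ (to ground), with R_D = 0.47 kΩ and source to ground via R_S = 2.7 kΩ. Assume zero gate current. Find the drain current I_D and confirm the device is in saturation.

I_D ≈ 0.72 mA

V_G = V_DD·R_2/(R_1+R_2) = 16×68/218 = 4.99 V.
Assume saturation: I_D = (k_n/2)(V_GS − V_t)² with V_GS = V_G − I_D·R_S = 4.99 − 2.7·I_D.
Substituting gives 2.88·I_D² − 8.02·I_D + 4.28 = 0, with roots I_D = 0.719 or 2.07 mA.
The root I_D = 2.07 mA gives V_GS = -0.587 V ≤ V_t, so take I_D = 0.719 mA.
Then V_GS = 3.05 V and V_DS = V_DD − I_D(R_D+R_S) = 16 − 0.719×3.17 = 13.7 V.
Saturation requires V_DS ≥ V_GS − V_t = 1.35 V; 13.7 ≥ 1.35 ✓.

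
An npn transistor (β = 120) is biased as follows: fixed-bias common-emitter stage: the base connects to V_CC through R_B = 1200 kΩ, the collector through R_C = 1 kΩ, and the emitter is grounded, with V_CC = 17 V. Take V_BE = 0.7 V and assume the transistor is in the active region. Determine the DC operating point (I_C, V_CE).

Base loop: V_CC = I_B·R_B + V_BE, so I_B = (17 − 0.7)/1200 kΩ = 0.0136 mA.
In the active region I_C = β·I_B = 120 × 0.0136 = 1.63 mA.
Collector loop: V_CE = V_CC − I_C·R_C = 17 − 1.63×1 = 15.4 V.
Since V_CE = 15.4 V > V_CE(sat) ≈ 0.2 V, the transistor is in the active region as assumed.

I_C ≈ 1.6 mA, V_CE ≈ 15 V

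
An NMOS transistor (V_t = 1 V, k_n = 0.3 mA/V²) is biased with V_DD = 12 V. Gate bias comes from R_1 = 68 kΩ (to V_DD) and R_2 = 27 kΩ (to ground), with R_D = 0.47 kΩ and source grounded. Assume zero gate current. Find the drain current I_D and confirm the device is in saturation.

V_G = V_DD·R_2/(R_1+R_2) = 12×27/95 = 3.41 V. With the source grounded, V_GS = V_G = 3.41 V.
Assume saturation: I_D = (k_n/2)(V_GS − V_t)² = (0.3/2)×(3.41 − 1)² = 0.15×2.41² = 0.872 mA.
V_DS = V_DD − I_D·R_D = 12 − 0.872×0.47 = 11.6 V.
Saturation requires V_DS ≥ V_GS − V_t = 2.41 V; 11.6 ≥ 2.41 ✓.

I_D ≈ 0.87 mA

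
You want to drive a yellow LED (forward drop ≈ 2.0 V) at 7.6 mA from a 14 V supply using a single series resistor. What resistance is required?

The resistor drops V_S − V_D = 14 − 2.0 = 12 V at 7.6 mA.
R = 12 V / 7.6 mA = 1.58 kΩ.

R ≈ 1.6 kΩ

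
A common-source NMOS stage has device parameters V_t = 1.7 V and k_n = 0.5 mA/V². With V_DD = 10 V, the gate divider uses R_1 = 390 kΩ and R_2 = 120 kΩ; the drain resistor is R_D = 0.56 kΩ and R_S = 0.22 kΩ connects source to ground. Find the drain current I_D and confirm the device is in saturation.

I_D ≈ 0.1 mA

V_G = V_DD·R_2/(R_1+R_2) = 10×120/510 = 2.35 V.
Assume saturation: I_D = (k_n/2)(V_GS − V_t)² with V_GS = V_G − I_D·R_S = 2.35 − 0.22·I_D.
Substituting gives 0.0121·I_D² − 1.07·I_D + 0.107 = 0, with roots I_D = 0.0996 or 88.5 mA.
The root I_D = 88.5 mA gives V_GS = -17.1 V ≤ V_t, so take I_D = 0.0996 mA.
Then V_GS = 2.33 V and V_DS = V_DD − I_D(R_D+R_S) = 10 − 0.0996×0.78 = 9.92 V.
Saturation requires V_DS ≥ V_GS − V_t = 0.631 V; 9.92 ≥ 0.631 ✓.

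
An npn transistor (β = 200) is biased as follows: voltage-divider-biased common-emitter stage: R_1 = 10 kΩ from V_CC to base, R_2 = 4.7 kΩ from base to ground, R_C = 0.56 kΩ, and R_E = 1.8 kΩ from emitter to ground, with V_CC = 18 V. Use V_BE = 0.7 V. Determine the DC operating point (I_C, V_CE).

I_C ≈ 2.8 mA, V_CE ≈ 11 V

Thevenize the base divider: V_Th = V_CC·R_2/(R_1+R_2) = 18×4.7/14.7 = 5.76 V, R_Th = R_1‖R_2 = 3.2 kΩ.
Base-emitter loop: V_Th = I_B·R_Th + V_BE + (β+1)I_B·R_E, so I_B = (5.76 − 0.7) / (3.2 + 201×1.8) = 0.0138 mA.
I_C = β·I_B = 200×0.0138 = 2.77 mA, and I_E = (β+1)I_B = 2.78 mA.
V_CE = V_CC − I_C·R_C − I_E·R_E = 18 − 2.77×0.56 − 2.78×1.8 = 11.4 V.
V_CE = 11.4 V > 0.2 V confirms active-region operation.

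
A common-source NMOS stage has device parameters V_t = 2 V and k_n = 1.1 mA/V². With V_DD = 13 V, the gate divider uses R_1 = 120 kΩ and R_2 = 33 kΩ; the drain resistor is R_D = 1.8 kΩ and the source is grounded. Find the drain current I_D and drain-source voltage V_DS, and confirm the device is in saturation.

V_G = V_DD·R_2/(R_1+R_2) = 13×33/153 = 2.8 V. With the source grounded, V_GS = V_G = 2.8 V.
Assume saturation: I_D = (k_n/2)(V_GS − V_t)² = (1.1/2)×(2.8 − 2)² = 0.55×0.804² = 0.355 mA.
V_DS = V_DD − I_D·R_D = 13 − 0.355×1.8 = 12.4 V.
Saturation requires V_DS ≥ V_GS − V_t = 0.804 V; 12.4 ≥ 0.804 ✓.

I_D ≈ 0.36 mA, V_DS ≈ 12 V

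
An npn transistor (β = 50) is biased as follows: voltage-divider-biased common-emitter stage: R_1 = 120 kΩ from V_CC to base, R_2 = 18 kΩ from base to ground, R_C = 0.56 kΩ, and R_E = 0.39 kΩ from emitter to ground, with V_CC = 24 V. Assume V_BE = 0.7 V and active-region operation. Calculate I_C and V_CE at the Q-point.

I_C ≈ 3.4 mA, V_CE ≈ 21 V

Thevenize the base divider: V_Th = V_CC·R_2/(R_1+R_2) = 24×18/138 = 3.13 V, R_Th = R_1‖R_2 = 15.7 kΩ.
Base-emitter loop: V_Th = I_B·R_Th + V_BE + (β+1)I_B·R_E, so I_B = (3.13 − 0.7) / (15.7 + 51×0.39) = 0.0684 mA.
I_C = β·I_B = 50×0.0684 = 3.42 mA, and I_E = (β+1)I_B = 3.49 mA.
V_CE = V_CC − I_C·R_C − I_E·R_E = 24 − 3.42×0.56 − 3.49×0.39 = 20.7 V.
V_CE = 20.7 V > 0.2 V confirms active-region operation.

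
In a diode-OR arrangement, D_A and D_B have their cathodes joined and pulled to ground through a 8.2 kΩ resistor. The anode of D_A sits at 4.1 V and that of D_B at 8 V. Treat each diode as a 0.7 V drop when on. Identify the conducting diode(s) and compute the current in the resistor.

Only D_B conducts; I_R ≈ 0.89 mA

Assume both conduct. Then node N would need to be at both 4.1−0.7 = 3.4 V and 8−0.7 = 7.3 V, which is impossible.
Assume only D_B conducts: V_N = 8 − 0.7 = 7.3 V, so I_R = 7.3/8.2 = 0.89 mA.
Check D_A: its anode-to-cathode voltage is 4.1 − 7.3 = -3.2 V < 0.7 V, so it is off. The assumption is consistent.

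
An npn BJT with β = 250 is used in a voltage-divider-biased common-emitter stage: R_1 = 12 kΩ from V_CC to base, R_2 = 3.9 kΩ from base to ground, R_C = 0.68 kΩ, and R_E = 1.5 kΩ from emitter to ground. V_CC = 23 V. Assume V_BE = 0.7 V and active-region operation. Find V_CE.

Thevenize the base divider: V_Th = V_CC·R_2/(R_1+R_2) = 23×3.9/15.9 = 5.64 V, R_Th = R_1‖R_2 = 2.94 kΩ.
Base-emitter loop: V_Th = I_B·R_Th + V_BE + (β+1)I_B·R_E, so I_B = (5.64 − 0.7) / (2.94 + 251×1.5) = 0.013 mA.
I_C = β·I_B = 250×0.013 = 3.26 mA, and I_E = (β+1)I_B = 3.27 mA.
V_CE = V_CC − I_C·R_C − I_E·R_E = 23 − 3.26×0.68 − 3.27×1.5 = 15.9 V.
V_CE = 15.9 V > 0.2 V confirms active-region operation.

V_CE ≈ 16 V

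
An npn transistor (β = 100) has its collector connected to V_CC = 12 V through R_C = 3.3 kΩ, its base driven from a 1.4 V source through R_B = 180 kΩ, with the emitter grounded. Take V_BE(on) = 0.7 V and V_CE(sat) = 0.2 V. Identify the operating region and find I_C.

active; I_C ≈ 0.39 mA

Assume active. Base-emitter loop: I_B = (V_BB − V_BE)/R_B = (1.4 − 0.7)/180 = 0.00389 mA.
I_C = β·I_B = 100×0.00389 = 0.389 mA.
V_CE = V_CC − I_C·R_C = 12 − 0.389×3.3 = 10.7 V > V_CE(sat), so the active-region assumption holds.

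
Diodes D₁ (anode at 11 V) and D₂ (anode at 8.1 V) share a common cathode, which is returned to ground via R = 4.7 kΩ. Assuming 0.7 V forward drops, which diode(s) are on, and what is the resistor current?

Only D₁ conducts; I_R ≈ 2.2 mA

Assume both conduct. Then node N would need to be at both 11−0.7 = 10.3 V and 8.1−0.7 = 7.4 V, which is impossible.
Assume only D₁ conducts: V_N = 11 − 0.7 = 10.3 V, so I_R = 10.3/4.7 = 2.19 mA.
Check D₂: its anode-to-cathode voltage is 8.1 − 10.3 = -2.2 V < 0.7 V, so it is off. The assumption is consistent.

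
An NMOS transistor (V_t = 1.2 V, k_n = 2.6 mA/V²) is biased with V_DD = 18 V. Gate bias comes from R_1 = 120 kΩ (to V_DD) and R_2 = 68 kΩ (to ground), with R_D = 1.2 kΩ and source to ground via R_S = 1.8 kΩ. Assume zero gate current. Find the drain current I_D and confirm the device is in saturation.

I_D ≈ 2.2 mA

V_G = V_DD·R_2/(R_1+R_2) = 18×68/188 = 6.51 V.
Assume saturation: I_D = (k_n/2)(V_GS − V_t)² with V_GS = V_G − I_D·R_S = 6.51 − 1.8·I_D.
Substituting gives 4.21·I_D² − 25.9·I_D + 36.7 = 0, with roots I_D = 2.22 or 3.91 mA.
The root I_D = 3.91 mA gives V_GS = -0.535 V ≤ V_t, so take I_D = 2.22 mA.
Then V_GS = 2.51 V and V_DS = V_DD − I_D(R_D+R_S) = 18 − 2.22×3 = 11.3 V.
Saturation requires V_DS ≥ V_GS − V_t = 1.31 V; 11.3 ≥ 1.31 ✓.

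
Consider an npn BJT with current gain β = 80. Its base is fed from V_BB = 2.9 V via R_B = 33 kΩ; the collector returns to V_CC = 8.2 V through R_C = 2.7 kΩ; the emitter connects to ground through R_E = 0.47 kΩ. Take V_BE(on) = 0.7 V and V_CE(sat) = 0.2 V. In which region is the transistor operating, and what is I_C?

active; I_C ≈ 2.5 mA

Assume active. Base-emitter loop: I_B = (V_BB − V_BE)/(R_B + (β+1)R_E) = (2.9 − 0.7)/(33 + 81×0.47) = 0.031 mA.
I_C = β·I_B = 80×0.031 = 2.48 mA.
V_CE = V_CC − I_C·R_C − I_E·R_E = 8.2 − 2.48×2.7 − 2.51×0.47 = 0.335 V > V_CE(sat), so the active-region assumption holds.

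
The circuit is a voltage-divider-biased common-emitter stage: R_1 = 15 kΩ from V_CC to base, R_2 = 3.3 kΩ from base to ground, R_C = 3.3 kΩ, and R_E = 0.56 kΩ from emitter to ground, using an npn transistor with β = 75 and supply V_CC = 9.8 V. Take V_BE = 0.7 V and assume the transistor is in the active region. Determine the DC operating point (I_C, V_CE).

I_C ≈ 1.8 mA, V_CE ≈ 3 V

Thevenize the base divider: V_Th = V_CC·R_2/(R_1+R_2) = 9.8×3.3/18.3 = 1.77 V, R_Th = R_1‖R_2 = 2.7 kΩ.
Base-emitter loop: V_Th = I_B·R_Th + V_BE + (β+1)I_B·R_E, so I_B = (1.77 − 0.7) / (2.7 + 76×0.56) = 0.0236 mA.
I_C = β·I_B = 75×0.0236 = 1.77 mA, and I_E = (β+1)I_B = 1.79 mA.
V_CE = V_CC − I_C·R_C − I_E·R_E = 9.8 − 1.77×3.3 − 1.79×0.56 = 2.96 V.
V_CE = 2.96 V > 0.2 V confirms active-region operation.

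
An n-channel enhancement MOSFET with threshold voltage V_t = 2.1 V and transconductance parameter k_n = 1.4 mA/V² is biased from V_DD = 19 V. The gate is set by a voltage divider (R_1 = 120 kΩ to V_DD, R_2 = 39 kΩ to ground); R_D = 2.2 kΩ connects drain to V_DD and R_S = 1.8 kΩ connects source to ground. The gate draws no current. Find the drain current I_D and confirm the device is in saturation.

V_G = V_DD·R_2/(R_1+R_2) = 19×39/159 = 4.66 V.
Assume saturation: I_D = (k_n/2)(V_GS − V_t)² with V_GS = V_G − I_D·R_S = 4.66 − 1.8·I_D.
Substituting gives 2.27·I_D² − 7.45·I_D + 4.59 = 0, with roots I_D = 0.821 or 2.46 mA.
The root I_D = 2.46 mA gives V_GS = 0.223 V ≤ V_t, so take I_D = 0.821 mA.
Then V_GS = 3.18 V and V_DS = V_DD − I_D(R_D+R_S) = 19 − 0.821×4 = 15.7 V.
Saturation requires V_DS ≥ V_GS − V_t = 1.08 V; 15.7 ≥ 1.08 ✓.

I_D ≈ 0.82 mA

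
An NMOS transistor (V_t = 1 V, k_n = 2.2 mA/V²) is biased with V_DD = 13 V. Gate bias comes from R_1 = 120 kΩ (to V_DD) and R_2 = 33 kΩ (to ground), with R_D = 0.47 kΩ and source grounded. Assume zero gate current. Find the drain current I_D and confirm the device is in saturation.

V_G = V_DD·R_2/(R_1+R_2) = 13×33/153 = 2.8 V. With the source grounded, V_GS = V_G = 2.8 V.
Assume saturation: I_D = (k_n/2)(V_GS − V_t)² = (2.2/2)×(2.8 − 1)² = 1.1×1.8² = 3.58 mA.
V_DS = V_DD − I_D·R_D = 13 − 3.58×0.47 = 11.3 V.
Saturation requires V_DS ≥ V_GS − V_t = 1.8 V; 11.3 ≥ 1.8 ✓.

I_D ≈ 3.6 mA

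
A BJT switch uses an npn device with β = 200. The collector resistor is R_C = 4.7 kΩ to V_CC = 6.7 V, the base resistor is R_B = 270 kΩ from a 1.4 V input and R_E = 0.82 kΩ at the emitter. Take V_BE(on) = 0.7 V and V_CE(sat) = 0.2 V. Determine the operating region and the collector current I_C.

Assume active. Base-emitter loop: I_B = (V_BB − V_BE)/(R_B + (β+1)R_E) = (1.4 − 0.7)/(270 + 201×0.82) = 0.00161 mA.
I_C = β·I_B = 200×0.00161 = 0.322 mA.
V_CE = V_CC − I_C·R_C − I_E·R_E = 6.7 − 0.322×4.7 − 0.324×0.82 = 4.92 V > V_CE(sat), so the active-region assumption holds.

active; I_C ≈ 0.32 mA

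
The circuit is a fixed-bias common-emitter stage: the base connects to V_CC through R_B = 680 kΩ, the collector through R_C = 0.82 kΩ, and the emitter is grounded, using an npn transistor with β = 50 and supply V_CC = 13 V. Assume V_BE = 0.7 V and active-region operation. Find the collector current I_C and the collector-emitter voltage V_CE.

I_C ≈ 0.9 mA, V_CE ≈ 12 V

Base loop: V_CC = I_B·R_B + V_BE, so I_B = (13 − 0.7)/680 kΩ = 0.0181 mA.
In the active region I_C = β·I_B = 50 × 0.0181 = 0.904 mA.
Collector loop: V_CE = V_CC − I_C·R_C = 13 − 0.904×0.82 = 12.3 V.
Since V_CE = 12.3 V > V_CE(sat) ≈ 0.2 V, the transistor is in the active region as assumed.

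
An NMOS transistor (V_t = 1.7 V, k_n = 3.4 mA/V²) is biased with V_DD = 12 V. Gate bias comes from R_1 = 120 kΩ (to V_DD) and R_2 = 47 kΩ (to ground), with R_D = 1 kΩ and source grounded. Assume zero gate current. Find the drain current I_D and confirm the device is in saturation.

V_G = V_DD·R_2/(R_1+R_2) = 12×47/167 = 3.38 V. With the source grounded, V_GS = V_G = 3.38 V.
Assume saturation: I_D = (k_n/2)(V_GS − V_t)² = (3.4/2)×(3.38 − 1.7)² = 1.7×1.68² = 4.78 mA.
V_DS = V_DD − I_D·R_D = 12 − 4.78×1 = 7.22 V.
Saturation requires V_DS ≥ V_GS − V_t = 1.68 V; 7.22 ≥ 1.68 ✓.

I_D ≈ 4.8 mA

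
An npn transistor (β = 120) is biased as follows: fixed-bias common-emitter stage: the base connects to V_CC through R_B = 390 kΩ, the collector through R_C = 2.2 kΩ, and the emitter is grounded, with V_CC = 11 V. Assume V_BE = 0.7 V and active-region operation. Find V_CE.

Base loop: V_CC = I_B·R_B + V_BE, so I_B = (11 − 0.7)/390 kΩ = 0.0264 mA.
In the active region I_C = β·I_B = 120 × 0.0264 = 3.17 mA.
Collector loop: V_CE = V_CC − I_C·R_C = 11 − 3.17×2.2 = 4.03 V.
Since V_CE = 4.03 V > V_CE(sat) ≈ 0.2 V, the transistor is in the active region as assumed.

V_CE ≈ 4 V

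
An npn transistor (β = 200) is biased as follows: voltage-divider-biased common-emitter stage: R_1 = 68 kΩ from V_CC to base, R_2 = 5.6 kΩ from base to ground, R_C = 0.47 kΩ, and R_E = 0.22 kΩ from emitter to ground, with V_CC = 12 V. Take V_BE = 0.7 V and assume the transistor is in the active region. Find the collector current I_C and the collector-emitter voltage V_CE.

I_C ≈ 0.86 mA, V_CE ≈ 11 V

Thevenize the base divider: V_Th = V_CC·R_2/(R_1+R_2) = 12×5.6/73.6 = 0.913 V, R_Th = R_1‖R_2 = 5.17 kΩ.
Base-emitter loop: V_Th = I_B·R_Th + V_BE + (β+1)I_B·R_E, so I_B = (0.913 − 0.7) / (5.17 + 201×0.22) = 0.00431 mA.
I_C = β·I_B = 200×0.00431 = 0.863 mA, and I_E = (β+1)I_B = 0.867 mA.
V_CE = V_CC − I_C·R_C − I_E·R_E = 12 − 0.863×0.47 − 0.867×0.22 = 11.4 V.
V_CE = 11.4 V > 0.2 V confirms active-region operation.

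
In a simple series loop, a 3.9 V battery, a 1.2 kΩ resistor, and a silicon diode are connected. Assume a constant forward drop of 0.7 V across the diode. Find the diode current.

KVL around the loop: 3.9 = V_D + I·R = 0.7 + I × 1.2 kΩ.
So I = (3.9 − 0.7) / 1.2 kΩ = 3.2 / 1.2 = 2.67 mA.

I ≈ 2.7 mA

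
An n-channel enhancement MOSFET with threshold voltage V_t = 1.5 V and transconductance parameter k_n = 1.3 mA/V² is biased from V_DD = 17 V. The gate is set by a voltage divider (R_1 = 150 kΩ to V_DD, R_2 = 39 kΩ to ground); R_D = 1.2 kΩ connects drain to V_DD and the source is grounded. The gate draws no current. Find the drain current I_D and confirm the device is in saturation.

V_G = V_DD·R_2/(R_1+R_2) = 17×39/189 = 3.51 V. With the source grounded, V_GS = V_G = 3.51 V.
Assume saturation: I_D = (k_n/2)(V_GS − V_t)² = (1.3/2)×(3.51 − 1.5)² = 0.65×2.01² = 2.62 mA.
V_DS = V_DD − I_D·R_D = 17 − 2.62×1.2 = 13.9 V.
Saturation requires V_DS ≥ V_GS − V_t = 2.01 V; 13.9 ≥ 2.01 ✓.

I_D ≈ 2.6 mA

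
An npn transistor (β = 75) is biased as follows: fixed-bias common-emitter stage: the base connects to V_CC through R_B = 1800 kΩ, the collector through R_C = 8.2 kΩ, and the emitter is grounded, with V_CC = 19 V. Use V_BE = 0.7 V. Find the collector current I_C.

Base loop: V_CC = I_B·R_B + V_BE, so I_B = (19 − 0.7)/1800 kΩ = 0.0102 mA.
In the active region I_C = β·I_B = 75 × 0.0102 = 0.763 mA.
Collector loop: V_CE = V_CC − I_C·R_C = 19 − 0.763×8.2 = 12.7 V.
Since V_CE = 12.7 V > V_CE(sat) ≈ 0.2 V, the transistor is in the active region as assumed.

I_C ≈ 0.76 mA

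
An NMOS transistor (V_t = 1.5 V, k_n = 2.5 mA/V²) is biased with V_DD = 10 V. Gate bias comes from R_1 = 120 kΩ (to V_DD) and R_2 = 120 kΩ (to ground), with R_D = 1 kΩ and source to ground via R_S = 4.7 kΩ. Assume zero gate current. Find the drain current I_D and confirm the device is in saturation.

V_G = V_DD·R_2/(R_1+R_2) = 10×120/240 = 5 V.
Assume saturation: I_D = (k_n/2)(V_GS − V_t)² with V_GS = V_G − I_D·R_S = 5 − 4.7·I_D.
Substituting gives 27.6·I_D² − 42.1·I_D + 15.3 = 0, with roots I_D = 0.598 or 0.928 mA.
The root I_D = 0.928 mA gives V_GS = 0.638 V ≤ V_t, so take I_D = 0.598 mA.
Then V_GS = 2.19 V and V_DS = V_DD − I_D(R_D+R_S) = 10 − 0.598×5.7 = 6.59 V.
Saturation requires V_DS ≥ V_GS − V_t = 0.691 V; 6.59 ≥ 0.691 ✓.

I_D ≈ 0.6 mA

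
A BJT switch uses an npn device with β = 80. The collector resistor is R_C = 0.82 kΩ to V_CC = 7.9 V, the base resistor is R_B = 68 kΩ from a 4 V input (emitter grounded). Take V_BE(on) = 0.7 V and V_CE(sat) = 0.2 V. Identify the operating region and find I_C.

active; I_C ≈ 3.9 mA

Assume active. Base-emitter loop: I_B = (V_BB − V_BE)/R_B = (4 − 0.7)/68 = 0.0485 mA.
I_C = β·I_B = 80×0.0485 = 3.88 mA.
V_CE = V_CC − I_C·R_C = 7.9 − 3.88×0.82 = 4.72 V > V_CE(sat), so the active-region assumption holds.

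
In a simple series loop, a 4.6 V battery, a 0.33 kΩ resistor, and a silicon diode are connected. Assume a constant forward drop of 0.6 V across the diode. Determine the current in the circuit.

KVL around the loop: 4.6 = V_D + I·R = 0.6 + I × 0.33 kΩ.
So I = (4.6 − 0.6) / 0.33 kΩ = 4 / 0.33 = 12.1 mA.

I ≈ 12 mA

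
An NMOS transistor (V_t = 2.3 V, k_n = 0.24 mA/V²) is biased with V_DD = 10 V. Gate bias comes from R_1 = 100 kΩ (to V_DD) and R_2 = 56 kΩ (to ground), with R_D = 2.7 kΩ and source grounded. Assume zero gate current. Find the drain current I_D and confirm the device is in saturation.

V_G = V_DD·R_2/(R_1+R_2) = 10×56/156 = 3.59 V. With the source grounded, V_GS = V_G = 3.59 V.
Assume saturation: I_D = (k_n/2)(V_GS − V_t)² = (0.24/2)×(3.59 − 2.3)² = 0.12×1.29² = 0.2 mA.
V_DS = V_DD − I_D·R_D = 10 − 0.2×2.7 = 9.46 V.
Saturation requires V_DS ≥ V_GS − V_t = 1.29 V; 9.46 ≥ 1.29 ✓.

I_D ≈ 0.2 mA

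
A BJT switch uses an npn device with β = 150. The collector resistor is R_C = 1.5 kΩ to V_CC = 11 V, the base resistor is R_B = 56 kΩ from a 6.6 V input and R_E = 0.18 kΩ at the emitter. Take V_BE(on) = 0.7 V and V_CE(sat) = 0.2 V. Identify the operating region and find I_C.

saturation; I_C ≈ 6.4 mA

Assume active: I_B = (6.6 − 0.7)/(56 + 151×0.18) = 0.0709 mA, I_C = β·I_B = 10.6 mA.
Then V_CE = 11 − 10.6×1.5 − 10.7×0.18 = -6.89 V < 0.2 V — the active assumption fails.
Re-solve with V_CE = 0.2 V. KCL at the emitter: V_E/R_E = (V_BB−0.7−V_E)/R_B + (V_CC−0.2−V_E)/R_C, giving V_E = 1.17 V.
I_C = (V_CC − 0.2 − V_E)/R_C = (10.8 − 1.17)/1.5 = 6.42 mA.
Check: I_B = (5.9 − 1.17)/56 = 0.0845 mA, and β·I_B = 12.7 mA > I_C, confirming saturation.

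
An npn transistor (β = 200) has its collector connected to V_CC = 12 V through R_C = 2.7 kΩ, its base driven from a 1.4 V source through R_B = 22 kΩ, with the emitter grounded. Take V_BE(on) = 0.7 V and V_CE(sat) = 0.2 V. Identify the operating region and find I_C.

saturation; I_C ≈ 4.4 mA

Assume active: I_B = (1.4 − 0.7)/22 = 0.0318 mA, giving I_C = β·I_B = 6.36 mA.
But then V_CE = 12 − 6.36×2.7 = -5.18 V < V_CE(sat) = 0.2 V — impossible in the active region.
So the transistor is saturated. With V_CE = 0.2 V, I_C = (V_CC − 0.2)/R_C = 11.8/2.7 = 4.37 mA.
Check: β·I_B = 6.36 mA > I_C = 4.37 mA, confirming saturation.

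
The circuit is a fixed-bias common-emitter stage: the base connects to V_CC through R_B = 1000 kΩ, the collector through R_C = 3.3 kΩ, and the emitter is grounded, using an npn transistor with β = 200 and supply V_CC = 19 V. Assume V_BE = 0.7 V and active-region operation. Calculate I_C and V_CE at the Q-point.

Base loop: V_CC = I_B·R_B + V_BE, so I_B = (19 − 0.7)/1000 kΩ = 0.0183 mA.
In the active region I_C = β·I_B = 200 × 0.0183 = 3.66 mA.
Collector loop: V_CE = V_CC − I_C·R_C = 19 − 3.66×3.3 = 6.92 V.
Since V_CE = 6.92 V > V_CE(sat) ≈ 0.2 V, the transistor is in the active region as assumed.

I_C ≈ 3.7 mA, V_CE ≈ 6.9 V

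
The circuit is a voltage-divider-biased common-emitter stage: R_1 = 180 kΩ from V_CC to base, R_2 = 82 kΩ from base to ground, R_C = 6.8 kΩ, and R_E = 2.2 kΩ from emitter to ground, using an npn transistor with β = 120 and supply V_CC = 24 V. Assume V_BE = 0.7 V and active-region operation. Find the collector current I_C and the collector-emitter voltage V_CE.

I_C ≈ 2.5 mA, V_CE ≈ 1.1 V

Thevenize the base divider: V_Th = V_CC·R_2/(R_1+R_2) = 24×82/262 = 7.51 V, R_Th = R_1‖R_2 = 56.3 kΩ.
Base-emitter loop: V_Th = I_B·R_Th + V_BE + (β+1)I_B·R_E, so I_B = (7.51 − 0.7) / (56.3 + 121×2.2) = 0.0211 mA.
I_C = β·I_B = 120×0.0211 = 2.53 mA, and I_E = (β+1)I_B = 2.56 mA.
V_CE = V_CC − I_C·R_C − I_E·R_E = 24 − 2.53×6.8 − 2.56×2.2 = 1.15 V.
V_CE = 1.15 V > 0.2 V confirms active-region operation.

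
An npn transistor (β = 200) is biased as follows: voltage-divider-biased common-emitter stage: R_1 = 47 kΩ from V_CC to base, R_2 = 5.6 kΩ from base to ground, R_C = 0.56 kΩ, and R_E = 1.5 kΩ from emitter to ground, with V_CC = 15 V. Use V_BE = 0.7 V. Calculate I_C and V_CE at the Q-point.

I_C ≈ 0.59 mA, V_CE ≈ 14 V

Thevenize the base divider: V_Th = V_CC·R_2/(R_1+R_2) = 15×5.6/52.6 = 1.6 V, R_Th = R_1‖R_2 = 5 kΩ.
Base-emitter loop: V_Th = I_B·R_Th + V_BE + (β+1)I_B·R_E, so I_B = (1.6 − 0.7) / (5 + 201×1.5) = 0.00293 mA.
I_C = β·I_B = 200×0.00293 = 0.585 mA, and I_E = (β+1)I_B = 0.588 mA.
V_CE = V_CC − I_C·R_C − I_E·R_E = 15 − 0.585×0.56 − 0.588×1.5 = 13.8 V.
V_CE = 13.8 V > 0.2 V confirms active-region operation.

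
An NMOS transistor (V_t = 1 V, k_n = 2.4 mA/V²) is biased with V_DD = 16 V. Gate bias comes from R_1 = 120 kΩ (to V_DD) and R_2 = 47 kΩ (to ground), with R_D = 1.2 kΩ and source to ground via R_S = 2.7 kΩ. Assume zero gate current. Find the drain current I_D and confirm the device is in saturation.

I_D ≈ 0.97 mA

V_G = V_DD·R_2/(R_1+R_2) = 16×47/167 = 4.5 V.
Assume saturation: I_D = (k_n/2)(V_GS − V_t)² with V_GS = V_G − I_D·R_S = 4.5 − 2.7·I_D.
Substituting gives 8.75·I_D² − 23.7·I_D + 14.7 = 0, with roots I_D = 0.965 or 1.74 mA.
The root I_D = 1.74 mA gives V_GS = -0.206 V ≤ V_t, so take I_D = 0.965 mA.
Then V_GS = 1.9 V and V_DS = V_DD − I_D(R_D+R_S) = 16 − 0.965×3.9 = 12.2 V.
Saturation requires V_DS ≥ V_GS − V_t = 0.897 V; 12.2 ≥ 0.897 ✓.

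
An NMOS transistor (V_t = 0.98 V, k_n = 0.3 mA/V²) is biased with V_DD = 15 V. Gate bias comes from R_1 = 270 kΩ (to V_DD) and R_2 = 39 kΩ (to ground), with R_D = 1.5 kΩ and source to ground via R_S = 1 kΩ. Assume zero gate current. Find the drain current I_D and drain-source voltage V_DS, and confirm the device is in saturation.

I_D ≈ 0.099 mA, V_DS ≈ 15 V

V_G = V_DD·R_2/(R_1+R_2) = 15×39/309 = 1.89 V.
Assume saturation: I_D = (k_n/2)(V_GS − V_t)² with V_GS = V_G − I_D·R_S = 1.89 − 1·I_D.
Substituting gives 0.15·I_D² − 1.27·I_D + 0.125 = 0, with roots I_D = 0.0994 or 8.39 mA.
The root I_D = 8.39 mA gives V_GS = -6.5 V ≤ V_t, so take I_D = 0.0994 mA.
Then V_GS = 1.79 V and V_DS = V_DD − I_D(R_D+R_S) = 15 − 0.0994×2.5 = 14.8 V.
Saturation requires V_DS ≥ V_GS − V_t = 0.814 V; 14.8 ≥ 0.814 ✓.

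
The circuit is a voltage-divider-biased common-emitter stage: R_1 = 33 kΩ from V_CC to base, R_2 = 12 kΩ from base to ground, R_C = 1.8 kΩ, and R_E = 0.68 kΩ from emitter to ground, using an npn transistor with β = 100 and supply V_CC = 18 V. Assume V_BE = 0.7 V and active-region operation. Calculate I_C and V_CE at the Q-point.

I_C ≈ 5.3 mA, V_CE ≈ 4.8 V

Thevenize the base divider: V_Th = V_CC·R_2/(R_1+R_2) = 18×12/45 = 4.8 V, R_Th = R_1‖R_2 = 8.8 kΩ.
Base-emitter loop: V_Th = I_B·R_Th + V_BE + (β+1)I_B·R_E, so I_B = (4.8 − 0.7) / (8.8 + 101×0.68) = 0.0529 mA.
I_C = β·I_B = 100×0.0529 = 5.29 mA, and I_E = (β+1)I_B = 5.34 mA.
V_CE = V_CC − I_C·R_C − I_E·R_E = 18 − 5.29×1.8 − 5.34×0.68 = 4.84 V.
V_CE = 4.84 V > 0.2 V confirms active-region operation.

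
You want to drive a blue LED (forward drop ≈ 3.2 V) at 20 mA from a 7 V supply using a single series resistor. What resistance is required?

R ≈ 0.19 kΩ

The resistor drops V_S − V_D = 7 − 3.2 = 3.8 V at 20 mA.
R = 3.8 V / 20 mA = 0.19 kΩ.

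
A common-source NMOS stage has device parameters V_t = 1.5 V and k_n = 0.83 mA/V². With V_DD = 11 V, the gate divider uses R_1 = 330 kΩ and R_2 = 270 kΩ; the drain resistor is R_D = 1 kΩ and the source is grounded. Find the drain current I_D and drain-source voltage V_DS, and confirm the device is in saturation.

I_D ≈ 4.9 mA, V_DS ≈ 6.1 V

V_G = V_DD·R_2/(R_1+R_2) = 11×270/600 = 4.95 V. With the source grounded, V_GS = V_G = 4.95 V.
Assume saturation: I_D = (k_n/2)(V_GS − V_t)² = (0.83/2)×(4.95 − 1.5)² = 0.415×3.45² = 4.94 mA.
V_DS = V_DD − I_D·R_D = 11 − 4.94×1 = 6.06 V.
Saturation requires V_DS ≥ V_GS − V_t = 3.45 V; 6.06 ≥ 3.45 ✓.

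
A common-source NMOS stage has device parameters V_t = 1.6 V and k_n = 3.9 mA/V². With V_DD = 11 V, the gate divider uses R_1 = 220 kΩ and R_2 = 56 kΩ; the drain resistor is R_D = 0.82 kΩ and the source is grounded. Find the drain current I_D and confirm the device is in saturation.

V_G = V_DD·R_2/(R_1+R_2) = 11×56/276 = 2.23 V. With the source grounded, V_GS = V_G = 2.23 V.
Assume saturation: I_D = (k_n/2)(V_GS − V_t)² = (3.9/2)×(2.23 − 1.6)² = 1.95×0.632² = 0.779 mA.
V_DS = V_DD − I_D·R_D = 11 − 0.779×0.82 = 10.4 V.
Saturation requires V_DS ≥ V_GS − V_t = 0.632 V; 10.4 ≥ 0.632 ✓.

I_D ≈ 0.78 mA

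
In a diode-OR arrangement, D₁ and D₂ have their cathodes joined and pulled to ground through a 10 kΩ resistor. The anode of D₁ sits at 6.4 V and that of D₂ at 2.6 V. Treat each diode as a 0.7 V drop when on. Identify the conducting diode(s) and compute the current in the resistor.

Assume both conduct. Then node N would need to be at both 6.4−0.7 = 5.7 V and 2.6−0.7 = 1.9 V, which is impossible.
Assume only D₁ conducts: V_N = 6.4 − 0.7 = 5.7 V, so I_R = 5.7/10 = 0.57 mA.
Check D₂: its anode-to-cathode voltage is 2.6 − 5.7 = -3.1 V < 0.7 V, so it is off. The assumption is consistent.

Only D₁ conducts; I_R ≈ 0.57 mA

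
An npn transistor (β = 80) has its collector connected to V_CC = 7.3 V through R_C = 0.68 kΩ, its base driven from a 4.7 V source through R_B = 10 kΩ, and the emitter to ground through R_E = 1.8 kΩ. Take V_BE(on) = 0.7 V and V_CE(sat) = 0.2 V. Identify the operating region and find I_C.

Assume active. Base-emitter loop: I_B = (V_BB − V_BE)/(R_B + (β+1)R_E) = (4.7 − 0.7)/(10 + 81×1.8) = 0.0257 mA.
I_C = β·I_B = 80×0.0257 = 2.05 mA.
V_CE = V_CC − I_C·R_C − I_E·R_E = 7.3 − 2.05×0.68 − 2.08×1.8 = 2.16 V > V_CE(sat), so the active-region assumption holds.

active; I_C ≈ 2.1 mA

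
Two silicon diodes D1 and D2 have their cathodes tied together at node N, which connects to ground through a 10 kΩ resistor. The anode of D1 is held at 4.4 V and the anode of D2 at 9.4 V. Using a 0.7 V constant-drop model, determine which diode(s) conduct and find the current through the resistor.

Assume both conduct. Then node N would need to be at both 4.4−0.7 = 3.7 V and 9.4−0.7 = 8.7 V, which is impossible.
Assume only D2 conducts: V_N = 9.4 − 0.7 = 8.7 V, so I_R = 8.7/10 = 0.87 mA.
Check D1: its anode-to-cathode voltage is 4.4 − 8.7 = -4.3 V < 0.7 V, so it is off. The assumption is consistent.

Only D2 conducts; I_R ≈ 0.87 mA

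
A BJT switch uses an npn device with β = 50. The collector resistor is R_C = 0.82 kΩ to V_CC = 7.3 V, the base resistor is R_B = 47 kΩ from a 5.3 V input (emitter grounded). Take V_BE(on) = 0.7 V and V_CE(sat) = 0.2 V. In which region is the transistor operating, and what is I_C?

Assume active. Base-emitter loop: I_B = (V_BB − V_BE)/R_B = (5.3 − 0.7)/47 = 0.0979 mA.
I_C = β·I_B = 50×0.0979 = 4.89 mA.
V_CE = V_CC − I_C·R_C = 7.3 − 4.89×0.82 = 3.29 V > V_CE(sat), so the active-region assumption holds.

active; I_C ≈ 4.9 mA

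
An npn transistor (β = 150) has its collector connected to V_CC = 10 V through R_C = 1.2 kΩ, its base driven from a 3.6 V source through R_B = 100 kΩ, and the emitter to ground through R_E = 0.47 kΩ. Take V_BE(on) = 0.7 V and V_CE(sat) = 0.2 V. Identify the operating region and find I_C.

Assume active. Base-emitter loop: I_B = (V_BB − V_BE)/(R_B + (β+1)R_E) = (3.6 − 0.7)/(100 + 151×0.47) = 0.017 mA.
I_C = β·I_B = 150×0.017 = 2.54 mA.
V_CE = V_CC − I_C·R_C − I_E·R_E = 10 − 2.54×1.2 − 2.56×0.47 = 5.74 V > V_CE(sat), so the active-region assumption holds.

active; I_C ≈ 2.5 mA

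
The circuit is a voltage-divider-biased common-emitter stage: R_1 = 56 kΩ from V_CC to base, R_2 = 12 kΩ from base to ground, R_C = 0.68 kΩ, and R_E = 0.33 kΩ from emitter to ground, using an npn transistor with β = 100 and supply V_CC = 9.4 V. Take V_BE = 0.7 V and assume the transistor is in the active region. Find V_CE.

V_CE ≈ 7.2 V

Thevenize the base divider: V_Th = V_CC·R_2/(R_1+R_2) = 9.4×12/68 = 1.66 V, R_Th = R_1‖R_2 = 9.88 kΩ.
Base-emitter loop: V_Th = I_B·R_Th + V_BE + (β+1)I_B·R_E, so I_B = (1.66 − 0.7) / (9.88 + 101×0.33) = 0.0222 mA.
I_C = β·I_B = 100×0.0222 = 2.22 mA, and I_E = (β+1)I_B = 2.24 mA.
V_CE = V_CC − I_C·R_C − I_E·R_E = 9.4 − 2.22×0.68 − 2.24×0.33 = 7.15 V.
V_CE = 7.15 V > 0.2 V confirms active-region operation.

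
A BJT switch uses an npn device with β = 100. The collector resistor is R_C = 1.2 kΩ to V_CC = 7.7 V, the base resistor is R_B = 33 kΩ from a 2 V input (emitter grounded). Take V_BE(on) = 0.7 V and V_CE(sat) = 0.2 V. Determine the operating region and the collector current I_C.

Assume active. Base-emitter loop: I_B = (V_BB − V_BE)/R_B = (2 − 0.7)/33 = 0.0394 mA.
I_C = β·I_B = 100×0.0394 = 3.94 mA.
V_CE = V_CC − I_C·R_C = 7.7 − 3.94×1.2 = 2.97 V > V_CE(sat), so the active-region assumption holds.

active; I_C ≈ 3.9 mA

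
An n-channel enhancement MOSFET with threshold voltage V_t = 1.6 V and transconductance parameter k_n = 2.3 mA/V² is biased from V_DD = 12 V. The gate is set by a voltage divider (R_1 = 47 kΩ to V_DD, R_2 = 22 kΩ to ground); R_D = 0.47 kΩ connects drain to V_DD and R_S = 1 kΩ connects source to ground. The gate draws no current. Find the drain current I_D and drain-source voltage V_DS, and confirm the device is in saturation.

V_G = V_DD·R_2/(R_1+R_2) = 12×22/69 = 3.83 V.
Assume saturation: I_D = (k_n/2)(V_GS − V_t)² with V_GS = V_G − I_D·R_S = 3.83 − 1·I_D.
Substituting gives 1.15·I_D² − 6.12·I_D + 5.7 = 0, with roots I_D = 1.2 or 4.12 mA.
The root I_D = 4.12 mA gives V_GS = -0.292 V ≤ V_t, so take I_D = 1.2 mA.
Then V_GS = 2.62 V and V_DS = V_DD − I_D(R_D+R_S) = 12 − 1.2×1.47 = 10.2 V.
Saturation requires V_DS ≥ V_GS − V_t = 1.02 V; 10.2 ≥ 1.02 ✓.

I_D ≈ 1.2 mA, V_DS ≈ 10 V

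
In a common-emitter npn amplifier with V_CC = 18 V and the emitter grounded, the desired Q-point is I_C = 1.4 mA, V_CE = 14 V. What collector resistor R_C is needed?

Collector loop: V_CC = I_C·R_C + V_CE.
R_C = (V_CC − V_CE)/I_C = (18 − 14)/1.4 = 2.86 kΩ.

R_C ≈ 2.9 kΩ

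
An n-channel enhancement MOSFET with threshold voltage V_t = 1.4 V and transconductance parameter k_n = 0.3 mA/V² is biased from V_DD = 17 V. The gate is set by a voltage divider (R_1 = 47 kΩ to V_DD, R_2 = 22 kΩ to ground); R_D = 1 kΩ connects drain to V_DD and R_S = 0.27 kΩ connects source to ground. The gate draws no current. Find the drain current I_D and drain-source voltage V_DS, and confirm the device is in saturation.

V_G = V_DD·R_2/(R_1+R_2) = 17×22/69 = 5.42 V.
Assume saturation: I_D = (k_n/2)(V_GS − V_t)² with V_GS = V_G − I_D·R_S = 5.42 − 0.27·I_D.
Substituting gives 0.0109·I_D² − 1.33·I_D + 2.42 = 0, with roots I_D = 1.86 or 119 mA.
The root I_D = 119 mA gives V_GS = -26.8 V ≤ V_t, so take I_D = 1.86 mA.
Then V_GS = 4.92 V and V_DS = V_DD − I_D(R_D+R_S) = 17 − 1.86×1.27 = 14.6 V.
Saturation requires V_DS ≥ V_GS − V_t = 3.52 V; 14.6 ≥ 3.52 ✓.

I_D ≈ 1.9 mA, V_DS ≈ 15 V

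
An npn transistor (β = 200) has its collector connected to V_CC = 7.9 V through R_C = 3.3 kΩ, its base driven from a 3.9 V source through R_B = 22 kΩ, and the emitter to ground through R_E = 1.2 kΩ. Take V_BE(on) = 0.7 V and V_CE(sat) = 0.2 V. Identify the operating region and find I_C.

Assume active: I_B = (3.9 − 0.7)/(22 + 201×1.2) = 0.0122 mA, I_C = β·I_B = 2.43 mA.
Then V_CE = 7.9 − 2.43×3.3 − 2.44×1.2 = -3.06 V < 0.2 V — the active assumption fails.
Re-solve with V_CE = 0.2 V. KCL at the emitter: V_E/R_E = (V_BB−0.7−V_E)/R_B + (V_CC−0.2−V_E)/R_C, giving V_E = 2.1 V.
I_C = (V_CC − 0.2 − V_E)/R_C = (7.7 − 2.1)/3.3 = 1.7 mA.
Check: I_B = (3.2 − 2.1)/22 = 0.0501 mA, and β·I_B = 10 mA > I_C, confirming saturation.

saturation; I_C ≈ 1.7 mA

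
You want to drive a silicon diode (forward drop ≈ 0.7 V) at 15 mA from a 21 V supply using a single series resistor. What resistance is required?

The resistor drops V_S − V_D = 21 − 0.7 = 20.3 V at 15 mA.
R = 20.3 V / 15 mA = 1.35 kΩ.

R ≈ 1.4 kΩ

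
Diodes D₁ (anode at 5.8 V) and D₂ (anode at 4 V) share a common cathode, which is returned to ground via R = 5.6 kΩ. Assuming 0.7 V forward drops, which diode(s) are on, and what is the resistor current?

Only D₁ conducts; I_R ≈ 0.91 mA

Assume both conduct. Then node N would need to be at both 5.8−0.7 = 5.1 V and 4−0.7 = 3.3 V, which is impossible.
Assume only D₁ conducts: V_N = 5.8 − 0.7 = 5.1 V, so I_R = 5.1/5.6 = 0.911 mA.
Check D₂: its anode-to-cathode voltage is 4 − 5.1 = -1.1 V < 0.7 V, so it is off. The assumption is consistent.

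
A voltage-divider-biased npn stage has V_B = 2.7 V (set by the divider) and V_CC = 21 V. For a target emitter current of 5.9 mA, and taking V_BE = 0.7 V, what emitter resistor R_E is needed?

R_E ≈ 0.34 kΩ

V_E = V_B − V_BE = 2.7 − 0.7 = 2 V.
R_E = V_E / I_E = 2 / 5.9 = 0.339 kΩ.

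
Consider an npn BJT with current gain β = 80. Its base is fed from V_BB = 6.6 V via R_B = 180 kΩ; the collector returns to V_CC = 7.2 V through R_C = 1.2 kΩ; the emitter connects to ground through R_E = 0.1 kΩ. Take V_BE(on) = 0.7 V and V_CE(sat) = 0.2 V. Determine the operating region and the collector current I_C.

Assume active. Base-emitter loop: I_B = (V_BB − V_BE)/(R_B + (β+1)R_E) = (6.6 − 0.7)/(180 + 81×0.1) = 0.0314 mA.
I_C = β·I_B = 80×0.0314 = 2.51 mA.
V_CE = V_CC − I_C·R_C − I_E·R_E = 7.2 − 2.51×1.2 − 2.54×0.1 = 3.93 V > V_CE(sat), so the active-region assumption holds.

active; I_C ≈ 2.5 mA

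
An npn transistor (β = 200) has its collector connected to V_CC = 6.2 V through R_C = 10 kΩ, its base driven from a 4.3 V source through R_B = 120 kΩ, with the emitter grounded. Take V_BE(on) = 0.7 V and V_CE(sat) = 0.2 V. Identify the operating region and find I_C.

saturation; I_C ≈ 0.6 mA

Assume active: I_B = (4.3 − 0.7)/120 = 0.03 mA, giving I_C = β·I_B = 6 mA.
But then V_CE = 6.2 − 6×10 = -53.8 V < V_CE(sat) = 0.2 V — impossible in the active region.
So the transistor is saturated. With V_CE = 0.2 V, I_C = (V_CC − 0.2)/R_C = 6/10 = 0.6 mA.
Check: β·I_B = 6 mA > I_C = 0.6 mA, confirming saturation.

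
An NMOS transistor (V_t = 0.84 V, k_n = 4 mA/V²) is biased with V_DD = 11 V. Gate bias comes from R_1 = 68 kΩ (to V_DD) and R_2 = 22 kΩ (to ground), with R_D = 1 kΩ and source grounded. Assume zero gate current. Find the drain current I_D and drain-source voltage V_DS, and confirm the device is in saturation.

I_D ≈ 6.8 mA, V_DS ≈ 4.2 V

V_G = V_DD·R_2/(R_1+R_2) = 11×22/90 = 2.69 V. With the source grounded, V_GS = V_G = 2.69 V.
Assume saturation: I_D = (k_n/2)(V_GS − V_t)² = (4/2)×(2.69 − 0.84)² = 2×1.85² = 6.84 mA.
V_DS = V_DD − I_D·R_D = 11 − 6.84×1 = 4.16 V.
Saturation requires V_DS ≥ V_GS − V_t = 1.85 V; 4.16 ≥ 1.85 ✓.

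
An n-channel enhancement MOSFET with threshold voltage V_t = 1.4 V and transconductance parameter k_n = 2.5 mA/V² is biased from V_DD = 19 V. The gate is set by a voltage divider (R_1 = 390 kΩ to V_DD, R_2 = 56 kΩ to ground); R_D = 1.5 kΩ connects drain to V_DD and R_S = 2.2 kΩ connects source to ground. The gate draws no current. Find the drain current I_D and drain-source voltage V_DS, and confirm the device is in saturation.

V_G = V_DD·R_2/(R_1+R_2) = 19×56/446 = 2.39 V.
Assume saturation: I_D = (k_n/2)(V_GS − V_t)² with V_GS = V_G − I_D·R_S = 2.39 − 2.2·I_D.
Substituting gives 6.05·I_D² − 6.42·I_D + 1.21 = 0, with roots I_D = 0.246 or 0.815 mA.
The root I_D = 0.815 mA gives V_GS = 0.593 V ≤ V_t, so take I_D = 0.246 mA.
Then V_GS = 1.84 V and V_DS = V_DD − I_D(R_D+R_S) = 19 − 0.246×3.7 = 18.1 V.
Saturation requires V_DS ≥ V_GS − V_t = 0.444 V; 18.1 ≥ 0.444 ✓.

I_D ≈ 0.25 mA, V_DS ≈ 18 V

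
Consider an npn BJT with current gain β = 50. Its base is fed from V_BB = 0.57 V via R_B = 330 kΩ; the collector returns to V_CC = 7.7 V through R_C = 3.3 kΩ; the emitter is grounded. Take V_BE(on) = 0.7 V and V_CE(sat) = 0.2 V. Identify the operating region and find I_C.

V_BB = 0.57 V ≤ V_BE(on) = 0.7 V, so the base-emitter junction is not forward biased.
The transistor is in cutoff: I_B = I_C = 0.

cutoff; I_C ≈ 0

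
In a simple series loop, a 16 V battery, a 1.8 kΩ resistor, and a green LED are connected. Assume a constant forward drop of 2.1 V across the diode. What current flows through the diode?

I ≈ 7.7 mA

KVL around the loop: 16 = V_D + I·R = 2.1 + I × 1.8 kΩ.
So I = (16 − 2.1) / 1.8 kΩ = 13.9 / 1.8 = 7.72 mA.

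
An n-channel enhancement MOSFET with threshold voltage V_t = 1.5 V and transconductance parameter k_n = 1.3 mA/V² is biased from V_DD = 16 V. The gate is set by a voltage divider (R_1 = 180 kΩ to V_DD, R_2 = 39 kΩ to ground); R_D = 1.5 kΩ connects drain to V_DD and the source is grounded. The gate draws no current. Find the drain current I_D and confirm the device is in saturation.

V_G = V_DD·R_2/(R_1+R_2) = 16×39/219 = 2.85 V. With the source grounded, V_GS = V_G = 2.85 V.
Assume saturation: I_D = (k_n/2)(V_GS − V_t)² = (1.3/2)×(2.85 − 1.5)² = 0.65×1.35² = 1.18 mA.
V_DS = V_DD − I_D·R_D = 16 − 1.18×1.5 = 14.2 V.
Saturation requires V_DS ≥ V_GS − V_t = 1.35 V; 14.2 ≥ 1.35 ✓.

I_D ≈ 1.2 mA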